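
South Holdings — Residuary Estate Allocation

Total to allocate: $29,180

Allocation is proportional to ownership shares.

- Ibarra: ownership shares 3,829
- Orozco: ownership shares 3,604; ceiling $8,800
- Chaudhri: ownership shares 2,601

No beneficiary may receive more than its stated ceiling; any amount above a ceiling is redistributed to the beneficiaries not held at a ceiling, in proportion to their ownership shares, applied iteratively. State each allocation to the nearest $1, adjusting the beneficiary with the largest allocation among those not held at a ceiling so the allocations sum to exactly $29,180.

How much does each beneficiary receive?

Ibarra: $12,136 | Orozco: $8,800 | Chaudhri: $8,244

Ownership shares total: 10,034.
Proportional shares (ignoring caps): Ibarra 11,135.16; Orozco 10,480.84; Chaudhri 7,564.00.
Held at cap: Orozco ($8,800); residual $20,380 reallocated over remaining ownership shares 6,430.
Shares after redistribution: Ibarra 12,136.08 → $12,136; Chaudhri 8,243.92 → $8,244.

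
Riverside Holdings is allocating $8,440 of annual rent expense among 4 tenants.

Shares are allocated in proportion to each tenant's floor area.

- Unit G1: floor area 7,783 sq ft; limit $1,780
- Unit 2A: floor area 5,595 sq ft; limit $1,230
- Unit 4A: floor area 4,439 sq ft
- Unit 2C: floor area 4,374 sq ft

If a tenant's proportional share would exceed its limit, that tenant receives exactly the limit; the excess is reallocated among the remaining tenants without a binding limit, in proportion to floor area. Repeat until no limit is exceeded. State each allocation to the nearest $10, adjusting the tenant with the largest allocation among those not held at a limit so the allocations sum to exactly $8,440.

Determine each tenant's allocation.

Combined floor area = 22,191.
Unconstrained shares: Unit G1 2,960.14; Unit 2A 2,127.97; Unit 4A 1,688.30; Unit 2C 1,663.58.
Cap binds for Unit G1 ($1,780), Unit 2A ($1,230); residual $5,430 reallocated over remaining floor area 8,813.
Redistributed shares: Unit 4A 2,735.02 → $2,740; Unit 2C 2,694.98 → $2,690.

Unit G1: $1,780 · Unit 2A: $1,230 · Unit 4A: $2,740 · Unit 2C: $2,690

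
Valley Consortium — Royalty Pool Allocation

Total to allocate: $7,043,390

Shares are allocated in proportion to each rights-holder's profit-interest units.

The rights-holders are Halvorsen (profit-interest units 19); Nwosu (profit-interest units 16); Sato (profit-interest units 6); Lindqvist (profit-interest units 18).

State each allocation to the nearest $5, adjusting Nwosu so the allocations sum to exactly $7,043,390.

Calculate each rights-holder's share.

Profit-interest units total: 59.
Proportional shares: Halvorsen 19/59 × $7,043,390 = 2,268,210.34; Nwosu 16/59 × $7,043,390 = 1,910,071.86; Sato 6/59 × $7,043,390 = 716,276.95; Lindqvist 18/59 × $7,043,390 = 2,148,830.85.
After rounding ($5): Halvorsen $2,268,210; Nwosu $1,910,070; Sato $716,275; Lindqvist $2,148,830. Sum = $7,043,385.
Difference $7,043,390 − $7,043,385 = +$5 applied to Nwosu: Nwosu becomes $1,910,075.

Halvorsen: $2,268,210 | Nwosu: $1,910,075 | Sato: $716,275 | Lindqvist: $2,148,830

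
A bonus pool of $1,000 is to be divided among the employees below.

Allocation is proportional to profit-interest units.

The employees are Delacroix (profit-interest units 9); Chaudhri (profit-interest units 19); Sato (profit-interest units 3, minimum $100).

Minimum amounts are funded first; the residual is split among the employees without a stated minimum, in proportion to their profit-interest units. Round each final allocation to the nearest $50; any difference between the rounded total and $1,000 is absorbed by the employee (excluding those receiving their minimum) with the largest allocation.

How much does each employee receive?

Guaranteed amounts: Sato $100. Residual $900.
Residual split over remaining profit-interest units 28: Delacroix 289.29 → $300; Chaudhri 610.71 → $600.

Delacroix: $300; Chaudhri: $600; Sato: $100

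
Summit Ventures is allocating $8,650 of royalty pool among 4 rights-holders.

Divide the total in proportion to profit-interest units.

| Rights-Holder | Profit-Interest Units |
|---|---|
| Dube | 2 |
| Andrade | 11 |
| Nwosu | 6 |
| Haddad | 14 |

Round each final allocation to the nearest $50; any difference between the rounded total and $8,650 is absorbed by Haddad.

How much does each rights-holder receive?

Dube: $500 | Andrade: $2,900 | Nwosu: $1,550 | Haddad: $3,700

Sum of profit-interest units: 33.
Raw shares: Dube 2/33 × $8,650 = 524.24; Andrade 11/33 × $8,650 = 2,883.33; Nwosu 6/33 × $8,650 = 1,572.73; Haddad 14/33 × $8,650 = 3,669.70.
After rounding ($50): Dube $500; Andrade $2,900; Nwosu $1,550; Haddad $3,650. Sum = $8,600.
Difference $8,650 − $8,600 = +$50 applied to Haddad: Haddad becomes $3,700.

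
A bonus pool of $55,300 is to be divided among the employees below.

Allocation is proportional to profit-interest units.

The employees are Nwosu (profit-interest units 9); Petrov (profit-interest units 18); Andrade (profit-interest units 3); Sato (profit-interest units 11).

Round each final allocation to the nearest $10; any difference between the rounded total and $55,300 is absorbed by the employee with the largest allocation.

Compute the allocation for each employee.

Total profit-interest units = 41.
Proportional shares: Nwosu 9/41 × $55,300 = 12,139.02; Petrov 18/41 × $55,300 = 24,278.05; Andrade 3/41 × $55,300 = 4,046.34; Sato 11/41 × $55,300 = 14,836.59.
At nearest $10: Nwosu $12,140; Petrov $24,280; Andrade $4,050; Sato $14,840. Sum = $55,310.
Difference $55,300 − $55,310 = −$10 applied to largest allocation (Petrov): Petrov becomes $24,270.

Nwosu: $12,140 · Petrov: $24,270 · Andrade: $4,050 · Sato: $14,840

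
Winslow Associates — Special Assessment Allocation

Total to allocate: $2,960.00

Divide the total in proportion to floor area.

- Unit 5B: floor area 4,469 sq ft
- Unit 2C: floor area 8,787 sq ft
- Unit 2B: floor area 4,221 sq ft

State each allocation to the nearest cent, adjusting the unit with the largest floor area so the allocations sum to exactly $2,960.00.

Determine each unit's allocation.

Total floor area = 4,469 + 8,787 + 4,221 = 17,477.
Pro-rata amounts: Unit 5B 756.8942; Unit 2C 1,488.2142; Unit 2B 714.8916.
Rounded to nearest cent: Unit 5B $756.89; Unit 2C $1,488.21; Unit 2B $714.89. Sum = $2,959.99.
Difference $2,960.00 − $2,959.99 = +$0.01 applied to largest floor area (Unit 2C): Unit 2C becomes $1,488.22.

Unit 5B: $756.89 | Unit 2C: $1,488.22 | Unit 2B: $714.89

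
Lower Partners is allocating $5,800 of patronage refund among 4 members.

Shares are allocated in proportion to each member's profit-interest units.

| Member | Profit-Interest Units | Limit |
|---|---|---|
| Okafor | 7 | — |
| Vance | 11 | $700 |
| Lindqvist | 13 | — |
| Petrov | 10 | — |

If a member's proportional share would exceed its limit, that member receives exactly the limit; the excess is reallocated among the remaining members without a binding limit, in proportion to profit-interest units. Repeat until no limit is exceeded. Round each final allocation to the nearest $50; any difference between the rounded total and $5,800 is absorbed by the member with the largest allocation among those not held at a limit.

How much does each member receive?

Okafor: $1,200; Vance: $700; Lindqvist: $2,200; Petrov: $1,700

Combined profit-interest units = 41.
Proportional shares (ignoring caps): Okafor 990.24; Vance 1,556.10; Lindqvist 1,839.02; Petrov 1,414.63.
Cap binds for Vance ($700); remaining pool $5,100 reallocated over remaining profit-interest units 30.
Remaining shares: Okafor 1,190.00 → $1,200; Lindqvist 2,210.00 → $2,200; Petrov 1,700.00 → $1,700.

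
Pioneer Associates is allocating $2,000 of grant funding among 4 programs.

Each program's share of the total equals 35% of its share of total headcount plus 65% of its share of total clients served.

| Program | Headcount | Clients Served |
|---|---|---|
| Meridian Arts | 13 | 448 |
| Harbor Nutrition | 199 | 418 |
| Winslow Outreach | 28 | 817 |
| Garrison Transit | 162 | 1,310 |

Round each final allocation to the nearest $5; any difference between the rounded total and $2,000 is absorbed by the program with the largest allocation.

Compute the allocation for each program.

Headcount total 402; clients served total 2,993.
Blended shares (35% headcount + 65% clients served): Meridian Arts 0.1086; Harbor Nutrition 0.2640; Winslow Outreach 0.2018; Garrison Transit 0.4255.
Raw shares: Meridian Arts 217.22; Harbor Nutrition 528.07; Winslow Outreach 403.62; Garrison Transit 851.08.
At nearest $5: Meridian Arts $215; Harbor Nutrition $530; Winslow Outreach $405; Garrison Transit $850. Sum = $2,000.
Rounded total matches; no reconciliation needed.

Meridian Arts: $215 | Harbor Nutrition: $530 | Winslow Outreach: $405 | Garrison Transit: $850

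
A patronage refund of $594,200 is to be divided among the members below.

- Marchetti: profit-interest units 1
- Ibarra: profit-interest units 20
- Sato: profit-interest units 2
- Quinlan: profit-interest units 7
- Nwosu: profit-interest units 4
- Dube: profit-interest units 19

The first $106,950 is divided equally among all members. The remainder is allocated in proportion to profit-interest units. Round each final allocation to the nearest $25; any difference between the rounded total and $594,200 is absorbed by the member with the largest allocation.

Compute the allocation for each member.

First tranche $106,950 split equally: $17,825 each.
Remainder $487,250 by profit-interest units (total 53): Marchetti 9,193.40 → $9,200; Ibarra 183,867.92 → $183,875; Sato 18,386.79 → $18,375; Quinlan 64,353.77 → $64,350; Nwosu 36,773.58 → $36,775; Dube 174,674.53 → $174,675.
Totals: Marchetti $17,825 + $9,200 = $27,025; Ibarra $17,825 + $183,875 = $201,700; Sato $17,825 + $18,375 = $36,200; Quinlan $17,825 + $64,350 = $82,175; Nwosu $17,825 + $36,775 = $54,600; Dube $17,825 + $174,675 = $192,500.

Marchetti: $27,025 | Ibarra: $201,700 | Sato: $36,200 | Quinlan: $82,175 | Nwosu: $54,600 | Dube: $192,500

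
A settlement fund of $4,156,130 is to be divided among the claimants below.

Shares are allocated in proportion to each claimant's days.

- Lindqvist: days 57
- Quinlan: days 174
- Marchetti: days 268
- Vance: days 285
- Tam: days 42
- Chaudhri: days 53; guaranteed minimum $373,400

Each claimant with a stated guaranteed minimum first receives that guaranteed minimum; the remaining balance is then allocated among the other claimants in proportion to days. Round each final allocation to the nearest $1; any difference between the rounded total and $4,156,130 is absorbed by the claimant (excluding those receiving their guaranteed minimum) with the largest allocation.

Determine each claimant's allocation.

Fund the minimums — Chaudhri $373,400. Remaining pool $3,782,730.
Remaining pool split over remaining days 826: Lindqvist 261,035.85 → $261,036; Quinlan 796,846.27 → $796,846; Marchetti 1,227,326.44 → $1,227,326; Vance 1,305,179.24 → $1,305,179; Tam 192,342.20 → $192,342.
Rounding difference +$1 applied to Vance → $1,305,180.

Lindqvist: $261,036; Quinlan: $796,846; Marchetti: $1,227,326; Vance: $1,305,180; Tam: $192,342; Chaudhri: $373,400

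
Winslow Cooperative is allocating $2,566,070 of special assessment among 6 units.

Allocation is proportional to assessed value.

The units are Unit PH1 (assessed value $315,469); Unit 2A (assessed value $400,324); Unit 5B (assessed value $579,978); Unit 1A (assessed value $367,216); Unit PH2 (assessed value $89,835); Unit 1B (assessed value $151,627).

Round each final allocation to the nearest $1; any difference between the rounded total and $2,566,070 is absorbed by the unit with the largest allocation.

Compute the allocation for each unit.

Unit PH1: $425,065; Unit 2A: $539,400; Unit 5B: $781,468; Unit 1A: $494,790; Unit PH2: $121,044; Unit 1B: $204,303

Sum of assessed value: 1,904,449.
Proportional shares: Unit PH1 315,469/1,904,449 × $2,566,070 = 425,065.48; Unit 2A 400,324/1,904,449 × $2,566,070 = 539,399.80; Unit 5B 579,978/1,904,449 × $2,566,070 = 781,467.05; Unit 1A 367,216/1,904,449 × $2,566,070 = 494,789.81; Unit PH2 89,835/1,904,449 × $2,566,070 = 121,044.41; Unit 1B 151,627/1,904,449 × $2,566,070 = 204,303.45.
At nearest $1: Unit PH1 $425,065; Unit 2A $539,400; Unit 5B $781,467; Unit 1A $494,790; Unit PH2 $121,044; Unit 1B $204,303. Sum = $2,566,069.
Difference $2,566,070 − $2,566,069 = +$1 applied to largest allocation (Unit 5B): Unit 5B becomes $781,468.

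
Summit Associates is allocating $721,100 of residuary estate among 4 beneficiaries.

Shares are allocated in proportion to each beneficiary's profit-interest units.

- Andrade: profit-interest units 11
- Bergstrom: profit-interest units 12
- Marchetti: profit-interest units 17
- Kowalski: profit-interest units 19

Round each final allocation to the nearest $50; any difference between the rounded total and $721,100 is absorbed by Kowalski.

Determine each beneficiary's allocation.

Andrade: $134,450 · Bergstrom: $146,650 · Marchetti: $207,750 · Kowalski: $232,250

Sum of profit-interest units: 59.
Unrounded shares: Andrade 11/59 × $721,100 = 134,442.37; Bergstrom 12/59 × $721,100 = 146,664.41; Marchetti 17/59 × $721,100 = 207,774.58; Kowalski 19/59 × $721,100 = 232,218.64.
Rounded to nearest $50: Andrade $134,450; Bergstrom $146,650; Marchetti $207,750; Kowalski $232,200. Sum = $721,050.
Difference $721,100 − $721,050 = +$50 applied to Kowalski: Kowalski becomes $232,250.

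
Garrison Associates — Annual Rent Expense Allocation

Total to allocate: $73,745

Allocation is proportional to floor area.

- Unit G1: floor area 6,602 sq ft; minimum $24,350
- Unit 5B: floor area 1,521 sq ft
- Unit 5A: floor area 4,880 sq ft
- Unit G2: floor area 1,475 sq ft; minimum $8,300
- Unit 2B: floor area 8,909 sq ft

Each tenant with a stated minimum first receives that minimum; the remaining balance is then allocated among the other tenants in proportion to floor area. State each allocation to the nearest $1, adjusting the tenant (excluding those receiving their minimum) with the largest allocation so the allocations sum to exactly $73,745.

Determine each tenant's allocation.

Minimums first: Unit G1 $24,350; Unit G2 $8,300. Residual $41,095.
Residual split over remaining floor area 15,310: Unit 5B 4,082.66 → $4,083; Unit 5A 13,098.86 → $13,099; Unit 2B 23,913.48 → $23,913.

Unit G1: $24,350; Unit 5B: $4,083; Unit 5A: $13,099; Unit G2: $8,300; Unit 2B: $23,913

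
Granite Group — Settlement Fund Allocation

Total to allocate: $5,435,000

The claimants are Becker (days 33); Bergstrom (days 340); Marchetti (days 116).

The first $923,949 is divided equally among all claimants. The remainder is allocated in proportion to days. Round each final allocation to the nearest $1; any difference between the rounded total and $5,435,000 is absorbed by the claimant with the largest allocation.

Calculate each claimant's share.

Equal tier: $923,949 ÷ 3 = $307,983 apiece.
Remainder $4,511,051 by days (total 489): Becker 304,426.75 → $304,427; Bergstrom 3,136,518.08 → $3,136,518; Marchetti 1,070,106.17 → $1,070,106.
Totals: Becker $307,983 + $304,427 = $612,410; Bergstrom $307,983 + $3,136,518 = $3,444,501; Marchetti $307,983 + $1,070,106 = $1,378,089.

Becker: $612,410; Bergstrom: $3,444,501; Marchetti: $1,378,089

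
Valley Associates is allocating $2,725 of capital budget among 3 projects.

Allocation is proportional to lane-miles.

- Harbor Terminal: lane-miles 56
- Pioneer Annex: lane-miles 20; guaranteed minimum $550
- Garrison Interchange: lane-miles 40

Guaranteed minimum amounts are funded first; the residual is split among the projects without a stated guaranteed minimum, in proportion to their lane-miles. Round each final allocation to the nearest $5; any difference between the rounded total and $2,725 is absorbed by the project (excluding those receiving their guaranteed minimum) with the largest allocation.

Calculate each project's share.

Harbor Terminal: $1,270; Pioneer Annex: $550; Garrison Interchange: $905

Minimums first: Pioneer Annex $550. Balance $2,175.
Balance split over remaining lane-miles 96: Harbor Terminal 1,268.75 → $1,270; Garrison Interchange 906.25 → $905.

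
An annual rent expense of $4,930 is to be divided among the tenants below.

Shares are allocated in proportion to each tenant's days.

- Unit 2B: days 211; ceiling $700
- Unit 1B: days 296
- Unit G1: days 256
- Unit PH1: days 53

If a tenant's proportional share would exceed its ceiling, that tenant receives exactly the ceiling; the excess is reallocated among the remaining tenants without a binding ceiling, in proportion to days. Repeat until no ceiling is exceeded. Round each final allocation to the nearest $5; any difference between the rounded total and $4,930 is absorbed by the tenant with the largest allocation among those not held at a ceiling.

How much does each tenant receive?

Unit 2B: $700 | Unit 1B: $2,070 | Unit G1: $1,790 | Unit PH1: $370

Combined days = 816.
Unconstrained shares: Unit 2B 1,274.79; Unit 1B 1,788.33; Unit G1 1,546.67; Unit PH1 320.21.
Held at cap: Unit 2B ($700); balance $4,230 reallocated over remaining days 605.
Shares after redistribution: Unit 1B 2,069.55 → $2,070; Unit G1 1,789.88 → $1,790; Unit PH1 370.56 → $370.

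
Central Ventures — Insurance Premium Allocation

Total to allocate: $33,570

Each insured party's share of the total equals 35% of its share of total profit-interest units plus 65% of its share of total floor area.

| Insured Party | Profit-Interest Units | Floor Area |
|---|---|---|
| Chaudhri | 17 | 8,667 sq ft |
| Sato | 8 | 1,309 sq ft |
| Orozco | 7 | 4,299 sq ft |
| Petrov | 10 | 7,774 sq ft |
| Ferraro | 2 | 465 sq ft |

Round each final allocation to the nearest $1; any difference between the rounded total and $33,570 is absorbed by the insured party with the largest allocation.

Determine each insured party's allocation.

Chaudhri: $12,939; Sato: $3,405; Orozco: $6,036; Petrov: $10,205; Ferraro: $985

Totals — profit-interest units 44, floor area 22,514.
Blended shares (35% profit-interest units + 65% floor area): Chaudhri 0.3855; Sato 0.1014; Orozco 0.1798; Petrov 0.3040; Ferraro 0.0293.
Pro-rata amounts: Chaudhri 12,939.61; Sato 3,404.95; Orozco 6,035.82; Petrov 10,204.88; Ferraro 984.74.
Rounded to nearest $1: Chaudhri $12,940; Sato $3,405; Orozco $6,036; Petrov $10,205; Ferraro $985. Sum = $33,571.
Difference $33,570 − $33,571 = −$1 applied to largest allocation (Chaudhri): Chaudhri becomes $12,939.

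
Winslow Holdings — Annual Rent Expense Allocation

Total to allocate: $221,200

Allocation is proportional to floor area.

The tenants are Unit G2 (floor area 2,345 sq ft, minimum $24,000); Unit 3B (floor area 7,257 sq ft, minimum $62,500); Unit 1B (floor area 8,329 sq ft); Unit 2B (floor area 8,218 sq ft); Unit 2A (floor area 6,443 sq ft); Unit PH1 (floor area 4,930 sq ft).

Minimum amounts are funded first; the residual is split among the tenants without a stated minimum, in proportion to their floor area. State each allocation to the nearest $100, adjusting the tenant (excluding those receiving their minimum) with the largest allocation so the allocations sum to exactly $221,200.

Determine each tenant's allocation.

Guaranteed amounts: Unit G2 $24,000; Unit 3B $62,500. Remaining pool $134,700.
Remaining pool split over remaining floor area 27,920: Unit 1B 40,183.25 → $40,200; Unit 2B 39,647.73 → $39,600; Unit 2A 31,084.24 → $31,100; Unit PH1 23,784.78 → $23,800.

Unit G2: $24,000 | Unit 3B: $62,500 | Unit 1B: $40,200 | Unit 2B: $39,600 | Unit 2A: $31,100 | Unit PH1: $23,800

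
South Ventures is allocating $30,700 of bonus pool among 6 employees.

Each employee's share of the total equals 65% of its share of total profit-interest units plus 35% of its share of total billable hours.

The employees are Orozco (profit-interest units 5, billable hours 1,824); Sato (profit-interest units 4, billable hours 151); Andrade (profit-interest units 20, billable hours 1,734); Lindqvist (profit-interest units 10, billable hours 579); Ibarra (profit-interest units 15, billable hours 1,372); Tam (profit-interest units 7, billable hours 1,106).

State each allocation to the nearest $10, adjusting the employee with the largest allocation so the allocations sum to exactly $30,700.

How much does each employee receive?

Orozco: $4,530 · Sato: $1,550 · Andrade: $9,290 · Lindqvist: $4,190 · Ibarra: $7,090 · Tam: $4,050

Totals — profit-interest units 61, billable hours 6,766.
Blended shares (65% profit-interest units + 35% billable hours): Orozco 0.1476; Sato 0.0504; Andrade 0.3028; Lindqvist 0.1365; Ibarra 0.2308; Tam 0.1318.
Raw shares: Orozco 4,532.33; Sato 1,548.33; Andrade 9,296.37; Lindqvist 4,190.81; Ibarra 7,085.82; Tam 4,046.34.
Rounded to nearest $10: Orozco $4,530; Sato $1,550; Andrade $9,300; Lindqvist $4,190; Ibarra $7,090; Tam $4,050. Sum = $30,710.
Difference $30,700 − $30,710 = −$10 applied to largest allocation (Andrade): Andrade becomes $9,290.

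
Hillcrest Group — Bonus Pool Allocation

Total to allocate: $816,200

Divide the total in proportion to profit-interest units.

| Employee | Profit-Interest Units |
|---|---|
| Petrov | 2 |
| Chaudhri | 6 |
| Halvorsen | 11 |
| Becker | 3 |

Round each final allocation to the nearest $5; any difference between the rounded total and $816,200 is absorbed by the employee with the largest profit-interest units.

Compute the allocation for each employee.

Combined profit-interest units = 2 + 6 + 11 + 3 = 22.
Unrounded shares: Petrov 74,200.00; Chaudhri 222,600.00; Halvorsen 408,100.00; Becker 111,300.00.
Rounded to nearest $5: Petrov $74,200; Chaudhri $222,600; Halvorsen $408,100; Becker $111,300. Sum = $816,200.
Rounded total matches; no reconciliation needed.

Petrov: $74,200; Chaudhri: $222,600; Halvorsen: $408,100; Becker: $111,300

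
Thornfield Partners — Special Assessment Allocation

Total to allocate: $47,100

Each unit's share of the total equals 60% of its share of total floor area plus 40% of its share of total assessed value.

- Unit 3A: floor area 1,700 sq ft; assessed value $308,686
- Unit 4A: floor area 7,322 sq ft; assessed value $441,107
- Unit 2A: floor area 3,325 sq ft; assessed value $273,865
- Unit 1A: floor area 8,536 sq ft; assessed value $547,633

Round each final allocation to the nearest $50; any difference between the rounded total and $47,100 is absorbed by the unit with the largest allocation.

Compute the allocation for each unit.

Floor area total 20,883; assessed value total 1,571,291.
Blended shares (60% floor area + 40% assessed value): Unit 3A 0.1274; Unit 4A 0.3227; Unit 2A 0.1652; Unit 1A 0.3847.
Proportional shares: Unit 3A 6,001.72; Unit 4A 15,197.46; Unit 2A 7,783.25; Unit 1A 18,117.57.
After rounding ($50): Unit 3A $6,000; Unit 4A $15,200; Unit 2A $7,800; Unit 1A $18,100. Sum = $47,100.
Sum already equals the total — no adjustment.

Unit 3A: $6,000 · Unit 4A: $15,200 · Unit 2A: $7,800 · Unit 1A: $18,100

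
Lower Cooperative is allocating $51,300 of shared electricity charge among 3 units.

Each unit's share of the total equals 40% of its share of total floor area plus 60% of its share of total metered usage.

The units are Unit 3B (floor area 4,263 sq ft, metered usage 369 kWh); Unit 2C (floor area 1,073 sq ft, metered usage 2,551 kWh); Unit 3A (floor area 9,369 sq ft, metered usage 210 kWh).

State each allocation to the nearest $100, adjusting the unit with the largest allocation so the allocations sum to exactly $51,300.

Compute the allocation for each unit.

Totals — floor area 14,705, metered usage 3,130.
Blended shares (40% floor area + 60% metered usage): Unit 3B 0.1867; Unit 2C 0.5182; Unit 3A 0.2951.
Raw shares: Unit 3B 9,577.47; Unit 2C 26,583.50; Unit 3A 15,139.02.
At nearest $100: Unit 3B $9,600; Unit 2C $26,600; Unit 3A $15,100. Sum = $51,300.
No rounding difference to absorb.

Unit 3B: $9,600; Unit 2C: $26,600; Unit 3A: $15,100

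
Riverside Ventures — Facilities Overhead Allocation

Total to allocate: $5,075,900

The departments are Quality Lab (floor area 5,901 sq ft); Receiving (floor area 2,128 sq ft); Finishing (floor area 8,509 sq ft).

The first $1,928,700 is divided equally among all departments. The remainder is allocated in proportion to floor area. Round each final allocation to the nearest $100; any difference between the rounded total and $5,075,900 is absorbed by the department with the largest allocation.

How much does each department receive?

$1,928,700 shared equally gives $642,900 per department.
Remainder $3,147,200 by floor area (total 16,538): Quality Lab 1,122,966.94 → $1,123,000; Receiving 404,960.79 → $405,000; Finishing 1,619,272.27 → $1,619,300.
Rounding difference −$100 on remainder applied to Finishing.
Totals: Quality Lab $642,900 + $1,123,000 = $1,765,900; Receiving $642,900 + $405,000 = $1,047,900; Finishing $642,900 + $1,619,200 = $2,262,100.

Quality Lab: $1,765,900; Receiving: $1,047,900; Finishing: $2,262,100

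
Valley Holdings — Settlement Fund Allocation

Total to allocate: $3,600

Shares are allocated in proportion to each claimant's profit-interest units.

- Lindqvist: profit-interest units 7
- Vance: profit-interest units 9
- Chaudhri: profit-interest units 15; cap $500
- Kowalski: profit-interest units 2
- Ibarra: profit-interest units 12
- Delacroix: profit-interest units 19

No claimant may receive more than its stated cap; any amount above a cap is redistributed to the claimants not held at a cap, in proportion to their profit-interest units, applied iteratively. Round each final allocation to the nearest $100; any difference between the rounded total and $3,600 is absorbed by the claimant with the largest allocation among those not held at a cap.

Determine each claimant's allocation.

Lindqvist: $400 | Vance: $600 | Chaudhri: $500 | Kowalski: $100 | Ibarra: $800 | Delacroix: $1,200

Sum of profit-interest units: 64.
Unconstrained shares: Lindqvist 393.75; Vance 506.25; Chaudhri 843.75; Kowalski 112.50; Ibarra 675.00; Delacroix 1,068.75.
Capped: Chaudhri ($500); balance $3,100 reallocated over remaining profit-interest units 49.
Redistributed shares: Lindqvist 442.86 → $400; Vance 569.39 → $600; Kowalski 126.53 → $100; Ibarra 759.18 → $800; Delacroix 1,202.04 → $1,200.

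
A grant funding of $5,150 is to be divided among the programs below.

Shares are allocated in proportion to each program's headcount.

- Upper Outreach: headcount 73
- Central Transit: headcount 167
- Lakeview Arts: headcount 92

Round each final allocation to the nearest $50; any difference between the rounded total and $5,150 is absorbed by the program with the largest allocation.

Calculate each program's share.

Headcount total: 332.
Pro-rata amounts: Upper Outreach 73/332 × $5,150 = 1,132.38; Central Transit 167/332 × $5,150 = 2,590.51; Lakeview Arts 92/332 × $5,150 = 1,427.11.
At nearest $50: Upper Outreach $1,150; Central Transit $2,600; Lakeview Arts $1,450. Sum = $5,200.
Difference $5,150 − $5,200 = −$50 applied to largest allocation (Central Transit): Central Transit becomes $2,550.

Upper Outreach: $1,150; Central Transit: $2,550; Lakeview Arts: $1,450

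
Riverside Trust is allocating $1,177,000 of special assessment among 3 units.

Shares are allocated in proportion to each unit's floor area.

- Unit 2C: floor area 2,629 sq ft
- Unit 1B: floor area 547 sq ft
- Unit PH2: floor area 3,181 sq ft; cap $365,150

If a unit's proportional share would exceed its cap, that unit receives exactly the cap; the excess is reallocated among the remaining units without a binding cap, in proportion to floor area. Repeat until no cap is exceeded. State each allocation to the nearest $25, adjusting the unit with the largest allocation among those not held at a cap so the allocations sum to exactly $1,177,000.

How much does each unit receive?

Floor area total: 6,357.
Pro-rata shares before constraints: Unit 2C 486,759.95; Unit 1B 101,277.17; Unit PH2 588,962.88.
Held at cap: Unit PH2 ($365,150); residual $811,850 reallocated over remaining floor area 3,176.
Remaining shares: Unit 2C 672,025.71 → $672,025; Unit 1B 139,824.29 → $139,825.

Unit 2C: $672,025 · Unit 1B: $139,825 · Unit PH2: $365,150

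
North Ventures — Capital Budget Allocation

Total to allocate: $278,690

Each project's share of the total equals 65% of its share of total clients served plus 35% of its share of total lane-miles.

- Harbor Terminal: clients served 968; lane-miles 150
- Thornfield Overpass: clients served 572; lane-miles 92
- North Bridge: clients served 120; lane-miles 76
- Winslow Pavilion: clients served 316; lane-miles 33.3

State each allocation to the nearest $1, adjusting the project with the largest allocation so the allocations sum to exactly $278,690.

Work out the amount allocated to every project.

Clients served total 1,976; lane-miles total 351.3.
Blended shares (65% clients served + 35% lane-miles): Harbor Terminal 0.4679; Thornfield Overpass 0.2798; North Bridge 0.1152; Winslow Pavilion 0.1371.
Proportional shares: Harbor Terminal 130,389.57; Thornfield Overpass 77,982.32; North Bridge 32,102.98; Winslow Pavilion 38,215.13.
Rounded to nearest $1: Harbor Terminal $130,390; Thornfield Overpass $77,982; North Bridge $32,103; Winslow Pavilion $38,215. Sum = $278,690.
Sum already equals the total — no adjustment.

Harbor Terminal: $130,390 | Thornfield Overpass: $77,982 | North Bridge: $32,103 | Winslow Pavilion: $38,215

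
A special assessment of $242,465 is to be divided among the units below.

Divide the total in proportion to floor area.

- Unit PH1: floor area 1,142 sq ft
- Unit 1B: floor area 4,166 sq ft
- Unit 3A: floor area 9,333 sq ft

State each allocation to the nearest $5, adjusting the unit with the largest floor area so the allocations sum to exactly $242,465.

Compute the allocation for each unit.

Sum of floor area: 14,641.
Unrounded shares: Unit PH1 1,142/14,641 × $242,465 = 18,912.30; Unit 1B 4,166/14,641 × $242,465 = 68,991.82; Unit 3A 9,333/14,641 × $242,465 = 154,560.88.
After rounding ($5): Unit PH1 $18,910; Unit 1B $68,990; Unit 3A $154,560. Sum = $242,460.
Difference $242,465 − $242,460 = +$5 applied to largest floor area (Unit 3A): Unit 3A becomes $154,565.

Unit PH1: $18,910 | Unit 1B: $68,990 | Unit 3A: $154,565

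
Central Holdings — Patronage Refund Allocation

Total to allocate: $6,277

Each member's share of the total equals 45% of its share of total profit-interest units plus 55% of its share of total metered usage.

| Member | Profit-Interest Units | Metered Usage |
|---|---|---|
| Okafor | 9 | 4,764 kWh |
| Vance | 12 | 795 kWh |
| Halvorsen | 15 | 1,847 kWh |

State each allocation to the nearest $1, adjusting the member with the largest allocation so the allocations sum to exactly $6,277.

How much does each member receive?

Totals — profit-interest units 36, metered usage 7,406.
Blended shares (45% profit-interest units + 55% metered usage): Okafor 0.4663; Vance 0.2090; Halvorsen 0.3247.
Raw shares: Okafor 2,926.93; Vance 1,312.14; Halvorsen 2,037.93.
Rounded to nearest $1: Okafor $2,927; Vance $1,312; Halvorsen $2,038. Sum = $6,277.
Sum already equals the total — no adjustment.

Okafor: $2,927 · Vance: $1,312 · Halvorsen: $2,038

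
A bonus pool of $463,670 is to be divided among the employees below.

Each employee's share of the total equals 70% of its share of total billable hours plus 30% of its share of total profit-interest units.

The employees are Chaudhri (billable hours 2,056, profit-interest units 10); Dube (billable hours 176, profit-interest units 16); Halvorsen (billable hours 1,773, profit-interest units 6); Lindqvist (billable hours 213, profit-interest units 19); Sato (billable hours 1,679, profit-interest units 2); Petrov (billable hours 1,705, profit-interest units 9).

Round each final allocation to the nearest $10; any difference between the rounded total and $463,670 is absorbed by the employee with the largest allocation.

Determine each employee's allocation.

Totals — billable hours 7,602, profit-interest units 62.
Blended shares (70% billable hours + 30% profit-interest units): Chaudhri 0.2377; Dube 0.0936; Halvorsen 0.1923; Lindqvist 0.1115; Sato 0.1643; Petrov 0.2005.
Unrounded shares: Chaudhri 110,217.00; Dube 43,411.39; Halvorsen 89,160.00; Lindqvist 51,721.81; Sato 76,172.39; Petrov 92,987.42.
After rounding ($10): Chaudhri $110,220; Dube $43,410; Halvorsen $89,160; Lindqvist $51,720; Sato $76,170; Petrov $92,990. Sum = $463,670.
Sum already equals the total — no adjustment.

Chaudhri: $110,220; Dube: $43,410; Halvorsen: $89,160; Lindqvist: $51,720; Sato: $76,170; Petrov: $92,990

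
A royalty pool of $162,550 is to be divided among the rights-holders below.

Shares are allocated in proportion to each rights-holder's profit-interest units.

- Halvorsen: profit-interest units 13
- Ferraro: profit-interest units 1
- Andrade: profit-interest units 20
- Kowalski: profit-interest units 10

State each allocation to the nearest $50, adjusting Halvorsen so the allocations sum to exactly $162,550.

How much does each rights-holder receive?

Halvorsen: $48,000 | Ferraro: $3,700 | Andrade: $73,900 | Kowalski: $36,950

Sum of profit-interest units: 44.
Pro-rata amounts: Halvorsen 13/44 × $162,550 = 48,026.14; Ferraro 1/44 × $162,550 = 3,694.32; Andrade 20/44 × $162,550 = 73,886.36; Kowalski 10/44 × $162,550 = 36,943.18.
Rounded to nearest $50: Halvorsen $48,050; Ferraro $3,700; Andrade $73,900; Kowalski $36,950. Sum = $162,600.
Difference $162,550 − $162,600 = −$50 applied to Halvorsen: Halvorsen becomes $48,000.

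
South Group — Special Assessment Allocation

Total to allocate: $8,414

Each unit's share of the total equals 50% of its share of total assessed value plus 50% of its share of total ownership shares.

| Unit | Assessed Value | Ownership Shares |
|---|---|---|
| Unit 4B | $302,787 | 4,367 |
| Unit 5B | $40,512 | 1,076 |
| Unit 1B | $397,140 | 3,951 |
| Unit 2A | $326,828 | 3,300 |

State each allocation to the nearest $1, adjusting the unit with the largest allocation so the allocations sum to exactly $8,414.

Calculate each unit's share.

Totals — assessed value 1,067,267, ownership shares 12,694.
Blended shares (50% assessed value + 50% ownership shares): Unit 4B 0.3139; Unit 5B 0.0614; Unit 1B 0.3417; Unit 2A 0.2831.
Raw shares: Unit 4B 2,640.83; Unit 5B 516.30; Unit 1B 2,874.89; Unit 2A 2,381.98.
At nearest $1: Unit 4B $2,641; Unit 5B $516; Unit 1B $2,875; Unit 2A $2,382. Sum = $8,414.
Sum already equals the total — no adjustment.

Unit 4B: $2,641 | Unit 5B: $516 | Unit 1B: $2,875 | Unit 2A: $2,382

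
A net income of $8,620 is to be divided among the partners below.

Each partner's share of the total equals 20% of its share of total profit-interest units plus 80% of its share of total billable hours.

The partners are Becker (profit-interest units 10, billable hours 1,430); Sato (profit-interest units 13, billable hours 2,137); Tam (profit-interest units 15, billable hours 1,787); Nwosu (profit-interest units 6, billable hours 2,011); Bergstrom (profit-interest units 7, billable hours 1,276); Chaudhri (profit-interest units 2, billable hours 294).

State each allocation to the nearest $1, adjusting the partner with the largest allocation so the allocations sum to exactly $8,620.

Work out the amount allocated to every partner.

Totals — profit-interest units 53, billable hours 8,935.
Blended shares (20% profit-interest units + 80% billable hours): Becker 0.1658; Sato 0.2404; Tam 0.2166; Nwosu 0.2027; Bergstrom 0.1407; Chaudhri 0.0339.
Pro-rata amounts: Becker 1,428.95; Sato 2,072.20; Tam 1,867.12; Nwosu 1,747.25; Bergstrom 1,212.51; Chaudhri 291.96.
At nearest $1: Becker $1,429; Sato $2,072; Tam $1,867; Nwosu $1,747; Bergstrom $1,213; Chaudhri $292. Sum = $8,620.
Sum already equals the total — no adjustment.

Becker: $1,429 · Sato: $2,072 · Tam: $1,867 · Nwosu: $1,747 · Bergstrom: $1,213 · Chaudhri: $292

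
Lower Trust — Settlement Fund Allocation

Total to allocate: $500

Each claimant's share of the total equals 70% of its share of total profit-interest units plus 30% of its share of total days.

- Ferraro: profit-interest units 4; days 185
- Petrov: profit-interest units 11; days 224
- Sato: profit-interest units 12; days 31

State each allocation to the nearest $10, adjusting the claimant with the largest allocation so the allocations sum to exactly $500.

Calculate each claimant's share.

Ferraro: $110 · Petrov: $220 · Sato: $170

Totals — profit-interest units 27, days 440.
Composite weights (70% profit-interest units + 30% days): Ferraro 0.2298; Petrov 0.4379; Sato 0.3322.
Proportional shares: Ferraro 114.92; Petrov 218.96; Sato 166.12.
At nearest $10: Ferraro $110; Petrov $220; Sato $170. Sum = $500.
Sum already equals the total — no adjustment.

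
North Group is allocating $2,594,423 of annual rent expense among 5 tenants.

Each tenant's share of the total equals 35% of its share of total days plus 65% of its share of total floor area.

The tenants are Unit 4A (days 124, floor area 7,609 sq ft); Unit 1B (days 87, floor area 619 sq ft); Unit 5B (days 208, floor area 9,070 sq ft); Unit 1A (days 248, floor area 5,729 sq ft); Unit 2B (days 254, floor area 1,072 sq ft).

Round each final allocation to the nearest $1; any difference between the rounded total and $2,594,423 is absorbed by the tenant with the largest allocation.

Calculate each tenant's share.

Days total 921; floor area total 24,099.
Blended shares (35% days + 65% floor area): Unit 4A 0.2524; Unit 1B 0.0498; Unit 5B 0.3237; Unit 1A 0.2488; Unit 2B 0.1254.
Pro-rata amounts: Unit 4A 654,710.95; Unit 1B 129,092.27; Unit 5B 839,766.01; Unit 1A 645,410.44; Unit 2B 325,443.33.
At nearest $1: Unit 4A $654,711; Unit 1B $129,092; Unit 5B $839,766; Unit 1A $645,410; Unit 2B $325,443. Sum = $2,594,422.
Difference $2,594,423 − $2,594,422 = +$1 applied to largest allocation (Unit 5B): Unit 5B becomes $839,767.

Unit 4A: $654,711 | Unit 1B: $129,092 | Unit 5B: $839,767 | Unit 1A: $645,410 | Unit 2B: $325,443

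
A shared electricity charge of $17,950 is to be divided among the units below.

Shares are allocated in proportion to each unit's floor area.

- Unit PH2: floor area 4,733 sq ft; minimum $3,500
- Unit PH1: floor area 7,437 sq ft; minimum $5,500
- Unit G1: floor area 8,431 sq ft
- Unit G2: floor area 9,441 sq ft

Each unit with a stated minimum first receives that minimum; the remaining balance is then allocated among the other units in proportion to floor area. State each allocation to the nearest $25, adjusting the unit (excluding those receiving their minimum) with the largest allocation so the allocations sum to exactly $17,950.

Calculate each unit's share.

Unit PH2: $3,500 · Unit PH1: $5,500 · Unit G1: $4,225 · Unit G2: $4,725

Minimums first: Unit PH2 $3,500; Unit PH1 $5,500. Residual $8,950.
Residual split over remaining floor area 17,872: Unit G1 4,222.10 → $4,225; Unit G2 4,727.90 → $4,725.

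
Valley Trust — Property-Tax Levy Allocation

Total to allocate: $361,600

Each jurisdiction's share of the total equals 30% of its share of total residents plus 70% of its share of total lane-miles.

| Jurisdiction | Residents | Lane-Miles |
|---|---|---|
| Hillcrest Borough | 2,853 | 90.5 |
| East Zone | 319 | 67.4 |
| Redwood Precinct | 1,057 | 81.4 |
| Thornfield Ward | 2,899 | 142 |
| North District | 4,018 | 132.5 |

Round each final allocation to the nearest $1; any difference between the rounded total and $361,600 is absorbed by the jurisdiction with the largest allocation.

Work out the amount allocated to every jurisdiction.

Totals — residents 11,146, lane-miles 513.8.
Combined weights (30% residents + 70% lane-miles): Hillcrest Borough 0.2001; East Zone 0.1004; Redwood Precinct 0.1393; Thornfield Ward 0.2715; North District 0.2887.
Unrounded shares: Hillcrest Borough 72,351.42; East Zone 36,308.85; Redwood Precinct 50,388.54; Thornfield Ward 98,170.24; North District 104,380.95.
After rounding ($1): Hillcrest Borough $72,351; East Zone $36,309; Redwood Precinct $50,389; Thornfield Ward $98,170; North District $104,381. Sum = $361,600.
Rounded total matches; no reconciliation needed.

Hillcrest Borough: $72,351 | East Zone: $36,309 | Redwood Precinct: $50,389 | Thornfield Ward: $98,170 | North District: $104,381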